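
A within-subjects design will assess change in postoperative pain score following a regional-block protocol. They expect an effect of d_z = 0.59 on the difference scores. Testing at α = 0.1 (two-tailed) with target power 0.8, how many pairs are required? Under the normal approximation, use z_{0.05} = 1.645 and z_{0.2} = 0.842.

For a paired (one-sample on differences) test: n = ((z_{α/2} + z_β) / d)².
z_{α/2} + z_β = 1.645 + 0.842 = 2.487.
n = (2.487 / 0.59)² = 4.215² = 17.77.
Round up.

n = 18 pairs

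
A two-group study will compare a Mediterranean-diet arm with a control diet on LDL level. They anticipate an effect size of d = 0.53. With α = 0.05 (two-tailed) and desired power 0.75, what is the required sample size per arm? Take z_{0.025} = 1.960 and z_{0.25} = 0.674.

For two independent groups with equal n: n = 2·((z_{α/2} + z_β) / d)².
z_{α/2} + z_β = 1.960 + 0.674 = 2.634.
n = 2 × (2.634 / 0.53)² = 2 × 4.970² = 2 × 24.70 = 49.4.
Round up to the next whole participant.

n = 50 per group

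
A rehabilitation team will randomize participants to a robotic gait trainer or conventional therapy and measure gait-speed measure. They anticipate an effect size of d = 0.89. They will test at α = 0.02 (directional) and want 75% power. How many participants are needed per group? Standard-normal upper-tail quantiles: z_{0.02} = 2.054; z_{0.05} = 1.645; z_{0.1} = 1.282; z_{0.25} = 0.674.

For two independent groups with equal n: n = 2·((z_{α} + z_β) / d)².
z_{α} + z_β = 2.054 + 0.674 = 2.728.
n = 2 × (2.728 / 0.89)² = 2 × 3.065² = 2 × 9.40 = 18.8.
Round up to the next whole participant.

n = 19 per group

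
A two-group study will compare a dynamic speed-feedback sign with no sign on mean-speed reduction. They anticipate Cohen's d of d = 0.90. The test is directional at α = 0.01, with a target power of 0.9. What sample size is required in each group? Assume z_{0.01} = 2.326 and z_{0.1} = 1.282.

n = 33 per group

For two independent groups with equal n: n = 2·((z_{α} + z_β) / d)².
z_{α} + z_β = 2.326 + 1.282 = 3.608.
n = 2 × (3.608 / 0.90)² = 2 × 4.009² = 2 × 16.07 = 32.1.
Round up to the next whole participant.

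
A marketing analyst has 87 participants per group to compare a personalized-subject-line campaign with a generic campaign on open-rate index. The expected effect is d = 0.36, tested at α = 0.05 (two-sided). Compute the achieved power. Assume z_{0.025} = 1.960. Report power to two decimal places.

For two equal groups, power = Φ(d·√(n/2) − z_{α/2}).
d·√(n/2) = 0.36 × √(87/2) = 0.36 × 6.595 = 2.374.
z_β = 2.374 − 1.960 = 0.414.
Power = Φ(0.414) = 0.661.

power ≈ 0.66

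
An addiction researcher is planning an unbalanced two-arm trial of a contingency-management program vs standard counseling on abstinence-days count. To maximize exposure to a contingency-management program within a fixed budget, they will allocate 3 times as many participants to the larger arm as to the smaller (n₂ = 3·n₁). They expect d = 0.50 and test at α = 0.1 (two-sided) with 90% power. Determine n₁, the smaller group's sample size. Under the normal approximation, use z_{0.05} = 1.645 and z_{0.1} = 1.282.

With allocation ratio k = n₂/n₁ = 3, Var(x̄₁−x̄₂) = σ²(1/n₁ + 1/(k·n₁)) = σ²·(k+1)/(k·n₁).
So n₁ = (1 + 1/k)·((z_{α/2} + z_β)/d)² = 1.333 × (2.927/0.50)².
n₁ = 1.333 × 34.27 = 45.7.
Round up: n₁ = 46, giving n₂ = 3 × 46 = 138.

n₁ = 46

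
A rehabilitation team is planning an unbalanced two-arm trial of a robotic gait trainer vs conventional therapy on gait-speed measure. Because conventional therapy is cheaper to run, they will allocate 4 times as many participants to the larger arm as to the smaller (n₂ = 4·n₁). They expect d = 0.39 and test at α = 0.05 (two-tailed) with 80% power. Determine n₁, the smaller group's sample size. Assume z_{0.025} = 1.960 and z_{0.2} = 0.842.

With allocation ratio k = n₂/n₁ = 4, Var(x̄₁−x̄₂) = σ²(1/n₁ + 1/(k·n₁)) = σ²·(k+1)/(k·n₁).
So n₁ = (1 + 1/k)·((z_{α/2} + z_β)/d)² = 1.250 × (2.802/0.39)².
n₁ = 1.250 × 51.62 = 64.5.
Round up: n₁ = 65, giving n₂ = 4 × 65 = 260.

n₁ = 65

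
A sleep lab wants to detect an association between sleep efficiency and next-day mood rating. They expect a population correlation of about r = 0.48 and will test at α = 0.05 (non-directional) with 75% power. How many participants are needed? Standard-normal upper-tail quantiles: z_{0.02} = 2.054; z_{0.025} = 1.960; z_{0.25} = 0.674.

n = 29

Fisher's z: C = ½·ln((1+r)/(1−r)) = ½·ln(2.8462) = 0.5230.
n = ((z_{α/2} + z_β)/C)² + 3.
(1.960 + 0.674) / 0.5230 = 2.634 / 0.5230 = 5.036.
n = 5.036² + 3 = 25.36 + 3 = 28.4.
Round up.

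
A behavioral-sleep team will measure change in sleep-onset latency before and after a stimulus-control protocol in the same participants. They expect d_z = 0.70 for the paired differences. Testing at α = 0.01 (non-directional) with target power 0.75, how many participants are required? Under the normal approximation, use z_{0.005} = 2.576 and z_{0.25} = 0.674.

For a paired (one-sample on differences) test: n = ((z_{α/2} + z_β) / d)².
z_{α/2} + z_β = 2.576 + 0.674 = 3.250.
n = (3.250 / 0.70)² = 4.643² = 21.56.
Round up.

n = 22 pairs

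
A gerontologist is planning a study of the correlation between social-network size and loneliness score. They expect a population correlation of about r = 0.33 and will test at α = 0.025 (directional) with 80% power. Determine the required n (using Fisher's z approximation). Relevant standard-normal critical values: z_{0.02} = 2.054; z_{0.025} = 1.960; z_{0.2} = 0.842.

Fisher's z: C = ½·ln((1+r)/(1−r)) = ½·ln(1.9851) = 0.3428.
n = ((z_{α} + z_β)/C)² + 3.
(1.960 + 0.842) / 0.3428 = 2.802 / 0.3428 = 8.174.
n = 8.174² + 3 = 66.81 + 3 = 69.8.
Round up.

n = 70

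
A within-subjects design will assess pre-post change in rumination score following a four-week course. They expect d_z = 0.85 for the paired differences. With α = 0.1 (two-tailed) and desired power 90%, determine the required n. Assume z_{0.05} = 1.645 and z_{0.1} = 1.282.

n = 12 pairs

For a paired (one-sample on differences) test: n = ((z_{α/2} + z_β) / d)².
z_{α/2} + z_β = 1.645 + 1.282 = 2.927.
n = (2.927 / 0.85)² = 3.444² = 11.86.
Round up.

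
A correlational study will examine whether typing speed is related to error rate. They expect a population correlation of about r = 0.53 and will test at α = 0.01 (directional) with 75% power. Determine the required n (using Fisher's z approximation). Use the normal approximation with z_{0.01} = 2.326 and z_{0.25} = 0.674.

Fisher's z: C = ½·ln((1+r)/(1−r)) = ½·ln(3.2553) = 0.5901.
n = ((z_{α} + z_β)/C)² + 3.
(2.326 + 0.674) / 0.5901 = 3.000 / 0.5901 = 5.084.
n = 5.084² + 3 = 25.85 + 3 = 28.8.
Round up.

n = 29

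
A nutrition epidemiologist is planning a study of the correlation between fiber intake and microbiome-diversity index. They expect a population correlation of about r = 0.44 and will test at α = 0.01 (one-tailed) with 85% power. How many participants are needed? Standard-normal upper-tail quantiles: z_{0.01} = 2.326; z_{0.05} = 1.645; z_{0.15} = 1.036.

Fisher's z: C = ½·ln((1+r)/(1−r)) = ½·ln(2.5714) = 0.4722.
n = ((z_{α} + z_β)/C)² + 3.
(2.326 + 1.036) / 0.4722 = 3.362 / 0.4722 = 7.120.
n = 7.120² + 3 = 50.69 + 3 = 53.7.
Round up.

n = 54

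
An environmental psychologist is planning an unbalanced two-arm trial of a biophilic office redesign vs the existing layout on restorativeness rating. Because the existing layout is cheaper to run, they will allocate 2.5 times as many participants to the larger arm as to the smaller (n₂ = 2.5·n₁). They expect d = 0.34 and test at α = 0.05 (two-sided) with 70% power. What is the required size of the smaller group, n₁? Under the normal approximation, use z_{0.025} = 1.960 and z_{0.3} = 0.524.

With allocation ratio k = n₂/n₁ = 2.5, Var(x̄₁−x̄₂) = σ²(1/n₁ + 1/(k·n₁)) = σ²·(k+1)/(k·n₁).
So n₁ = (1 + 1/k)·((z_{α/2} + z_β)/d)² = 1.400 × (2.484/0.34)².
n₁ = 1.400 × 53.38 = 74.7.
Round up: n₁ = 75, giving n₂ = ⌈2.5 × 75⌉ = ⌈187.5⌉ = 188.

n₁ = 75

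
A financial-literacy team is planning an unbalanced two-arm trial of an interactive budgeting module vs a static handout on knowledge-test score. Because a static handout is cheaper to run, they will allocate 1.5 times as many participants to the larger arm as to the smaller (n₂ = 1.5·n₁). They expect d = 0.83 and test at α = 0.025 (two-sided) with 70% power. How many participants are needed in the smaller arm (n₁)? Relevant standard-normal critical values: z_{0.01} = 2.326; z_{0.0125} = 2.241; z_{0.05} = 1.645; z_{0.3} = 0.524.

n₁ = 19

With allocation ratio k = n₂/n₁ = 1.5, Var(x̄₁−x̄₂) = σ²(1/n₁ + 1/(k·n₁)) = σ²·(k+1)/(k·n₁).
So n₁ = (1 + 1/k)·((z_{α/2} + z_β)/d)² = 1.667 × (2.765/0.83)².
n₁ = 1.667 × 11.10 = 18.5.
Round up: n₁ = 19, giving n₂ = ⌈1.5 × 19⌉ = ⌈28.5⌉ = 29.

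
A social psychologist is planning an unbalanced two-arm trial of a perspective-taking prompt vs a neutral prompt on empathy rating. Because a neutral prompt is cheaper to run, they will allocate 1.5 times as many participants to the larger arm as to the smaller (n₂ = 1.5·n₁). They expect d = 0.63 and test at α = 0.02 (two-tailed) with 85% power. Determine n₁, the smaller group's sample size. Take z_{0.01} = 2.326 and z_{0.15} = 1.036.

n₁ = 48

With allocation ratio k = n₂/n₁ = 1.5, Var(x̄₁−x̄₂) = σ²(1/n₁ + 1/(k·n₁)) = σ²·(k+1)/(k·n₁).
So n₁ = (1 + 1/k)·((z_{α/2} + z_β)/d)² = 1.667 × (3.362/0.63)².
n₁ = 1.667 × 28.48 = 47.5.
Round up: n₁ = 48, giving n₂ = 1.5 × 48 = 72.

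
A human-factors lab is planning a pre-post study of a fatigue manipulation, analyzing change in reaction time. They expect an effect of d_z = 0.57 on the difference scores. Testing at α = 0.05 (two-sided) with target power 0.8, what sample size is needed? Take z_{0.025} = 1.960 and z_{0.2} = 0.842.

For a paired (one-sample on differences) test: n = ((z_{α/2} + z_β) / d)².
z_{α/2} + z_β = 1.960 + 0.842 = 2.802.
n = (2.802 / 0.57)² = 4.916² = 24.16.
Round up.

n = 25 pairs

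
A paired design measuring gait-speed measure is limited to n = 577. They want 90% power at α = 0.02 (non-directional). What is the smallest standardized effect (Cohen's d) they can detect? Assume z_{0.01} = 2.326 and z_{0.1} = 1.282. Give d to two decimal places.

For a single sample (or paired design) of n = 577: d_min = (z_{α/2} + z_β)/√n.
z-sum = 2.326 + 1.282 = 3.608.
d_min = 3.608 / √577 = 3.608 / 24.021 = 0.150.

d_min ≈ 0.15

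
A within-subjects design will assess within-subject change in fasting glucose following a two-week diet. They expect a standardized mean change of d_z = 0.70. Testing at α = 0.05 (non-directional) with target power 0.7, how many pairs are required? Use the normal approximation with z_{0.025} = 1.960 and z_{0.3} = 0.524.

For a paired (one-sample on differences) test: n = ((z_{α/2} + z_β) / d)².
z_{α/2} + z_β = 1.960 + 0.524 = 2.484.
n = (2.484 / 0.70)² = 3.549² = 12.59.
Round up.

n = 13 pairs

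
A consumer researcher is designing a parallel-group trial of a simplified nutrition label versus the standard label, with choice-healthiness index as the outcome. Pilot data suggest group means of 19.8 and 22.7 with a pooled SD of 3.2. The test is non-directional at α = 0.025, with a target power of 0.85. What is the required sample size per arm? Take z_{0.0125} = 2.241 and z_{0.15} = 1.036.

Cohen's d = |M₁ − M₂| / SD_pooled = |19.8 − 22.7| / 3.2 = 2.9 / 3.2 = 0.906.
For two independent groups with equal n: n = 2·((z_{α/2} + z_β) / d)².
z_{α/2} + z_β = 2.241 + 1.036 = 3.277.
n = 2 × (3.277 / 0.906)² = 2 × 3.617² = 2 × 13.08 = 26.2.
Round up to the next whole participant.

n = 27 per group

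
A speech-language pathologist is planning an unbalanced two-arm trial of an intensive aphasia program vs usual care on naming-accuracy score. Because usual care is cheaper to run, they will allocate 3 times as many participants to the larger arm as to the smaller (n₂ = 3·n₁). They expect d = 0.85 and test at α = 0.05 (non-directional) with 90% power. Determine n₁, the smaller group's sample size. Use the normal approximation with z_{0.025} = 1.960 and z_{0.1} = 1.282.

With allocation ratio k = n₂/n₁ = 3, Var(x̄₁−x̄₂) = σ²(1/n₁ + 1/(k·n₁)) = σ²·(k+1)/(k·n₁).
So n₁ = (1 + 1/k)·((z_{α/2} + z_β)/d)² = 1.333 × (3.242/0.85)².
n₁ = 1.333 × 14.55 = 19.4.
Round up: n₁ = 20, giving n₂ = 3 × 20 = 60.

n₁ = 20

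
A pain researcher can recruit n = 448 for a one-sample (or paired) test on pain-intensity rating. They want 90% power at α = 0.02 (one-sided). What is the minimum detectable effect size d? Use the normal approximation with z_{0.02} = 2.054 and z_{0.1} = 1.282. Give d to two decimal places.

For a single sample (or paired design) of n = 448: d_min = (z_{α} + z_β)/√n.
z-sum = 2.054 + 1.282 = 3.336.
d_min = 3.336 / √448 = 3.336 / 21.166 = 0.158.

d_min ≈ 0.16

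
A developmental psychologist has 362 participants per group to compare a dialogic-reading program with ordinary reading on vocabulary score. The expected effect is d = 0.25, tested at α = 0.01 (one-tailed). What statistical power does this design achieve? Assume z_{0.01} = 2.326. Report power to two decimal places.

For two equal groups, power = Φ(d·√(n/2) − z_{α}).
d·√(n/2) = 0.25 × √(362/2) = 0.25 × 13.454 = 3.363.
z_β = 3.363 − 2.326 = 1.037.
Power = Φ(1.037) = 0.850.

power ≈ 0.85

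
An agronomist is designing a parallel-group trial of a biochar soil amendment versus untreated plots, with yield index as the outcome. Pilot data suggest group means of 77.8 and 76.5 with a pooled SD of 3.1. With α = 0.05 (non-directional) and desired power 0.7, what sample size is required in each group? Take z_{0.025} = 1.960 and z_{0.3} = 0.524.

Cohen's d = |M₁ − M₂| / SD_pooled = |77.8 − 76.5| / 3.1 = 1.3 / 3.1 = 0.419.
For two independent groups with equal n: n = 2·((z_{α/2} + z_β) / d)².
z_{α/2} + z_β = 1.960 + 0.524 = 2.484.
n = 2 × (2.484 / 0.419)² = 2 × 5.928² = 2 × 35.15 = 70.3.
Round up to the next whole participant.

n = 71 per group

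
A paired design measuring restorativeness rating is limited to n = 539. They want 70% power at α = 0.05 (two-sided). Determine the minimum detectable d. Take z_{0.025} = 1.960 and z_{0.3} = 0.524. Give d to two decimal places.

For a single sample (or paired design) of n = 539: d_min = (z_{α/2} + z_β)/√n.
z-sum = 1.960 + 0.524 = 2.484.
d_min = 2.484 / √539 = 2.484 / 23.216 = 0.107.

d_min ≈ 0.11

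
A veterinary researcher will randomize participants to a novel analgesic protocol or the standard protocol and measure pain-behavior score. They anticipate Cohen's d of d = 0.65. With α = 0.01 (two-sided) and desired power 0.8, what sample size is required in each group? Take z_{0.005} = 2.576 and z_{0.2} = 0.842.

For two independent groups with equal n: n = 2·((z_{α/2} + z_β) / d)².
z_{α/2} + z_β = 2.576 + 0.842 = 3.418.
n = 2 × (3.418 / 0.65)² = 2 × 5.258² = 2 × 27.65 = 55.3.
Round up to the next whole participant.

n = 56 per group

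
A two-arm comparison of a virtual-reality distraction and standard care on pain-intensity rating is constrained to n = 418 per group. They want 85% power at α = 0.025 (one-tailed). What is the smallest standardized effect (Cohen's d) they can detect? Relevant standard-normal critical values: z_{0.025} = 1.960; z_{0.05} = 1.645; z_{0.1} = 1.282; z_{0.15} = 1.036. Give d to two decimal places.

d_min ≈ 0.21

For two independent groups of n = 418 each: d_min = (z_{α} + z_β)·√(2/n).
z-sum = 1.960 + 1.036 = 2.996.
d_min = 2.996 × √(2/418) = 2.996 × 0.0692 = 0.207.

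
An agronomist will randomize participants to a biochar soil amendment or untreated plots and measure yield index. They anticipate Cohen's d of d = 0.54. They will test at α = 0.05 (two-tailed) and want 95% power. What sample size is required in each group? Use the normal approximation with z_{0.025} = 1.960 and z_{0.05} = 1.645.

n = 90 per group

For two independent groups with equal n: n = 2·((z_{α/2} + z_β) / d)².
z_{α/2} + z_β = 1.960 + 1.645 = 3.605.
n = 2 × (3.605 / 0.54)² = 2 × 6.676² = 2 × 44.57 = 89.1.
Round up to the next whole participant.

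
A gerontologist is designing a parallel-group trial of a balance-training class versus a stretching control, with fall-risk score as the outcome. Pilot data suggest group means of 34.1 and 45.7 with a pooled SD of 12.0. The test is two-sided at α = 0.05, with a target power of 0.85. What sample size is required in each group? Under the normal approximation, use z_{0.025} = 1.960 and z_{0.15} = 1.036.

Cohen's d = |M₁ − M₂| / SD_pooled = |34.1 − 45.7| / 12.0 = 11.6 / 12.0 = 0.967.
For two independent groups with equal n: n = 2·((z_{α/2} + z_β) / d)².
z_{α/2} + z_β = 1.960 + 1.036 = 2.996.
n = 2 × (2.996 / 0.967)² = 2 × 3.098² = 2 × 9.60 = 19.2.
Round up to the next whole participant.

n = 20 per group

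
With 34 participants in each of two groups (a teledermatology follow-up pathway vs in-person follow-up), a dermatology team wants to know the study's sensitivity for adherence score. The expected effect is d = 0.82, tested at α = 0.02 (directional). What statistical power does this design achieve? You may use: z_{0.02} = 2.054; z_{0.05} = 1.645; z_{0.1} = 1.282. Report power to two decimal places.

For two equal groups, power = Φ(d·√(n/2) − z_{α}).
d·√(n/2) = 0.82 × √(34/2) = 0.82 × 4.123 = 3.381.
z_β = 3.381 − 2.054 = 1.327.
Power = Φ(1.327) = 0.908.

power ≈ 0.91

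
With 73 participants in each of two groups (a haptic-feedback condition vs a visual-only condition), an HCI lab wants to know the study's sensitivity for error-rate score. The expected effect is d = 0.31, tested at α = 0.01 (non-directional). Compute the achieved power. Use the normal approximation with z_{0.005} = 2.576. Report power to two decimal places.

power ≈ 0.24

For two equal groups, power = Φ(d·√(n/2) − z_{α/2}).
d·√(n/2) = 0.31 × √(73/2) = 0.31 × 6.042 = 1.873.
z_β = 1.873 − 2.576 = -0.703.
Power = Φ(-0.703) = 0.241.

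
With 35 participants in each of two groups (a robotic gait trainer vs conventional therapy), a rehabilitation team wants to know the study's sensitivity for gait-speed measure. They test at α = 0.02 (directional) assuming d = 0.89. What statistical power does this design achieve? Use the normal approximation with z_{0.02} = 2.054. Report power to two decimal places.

For two equal groups, power = Φ(d·√(n/2) − z_{α}).
d·√(n/2) = 0.89 × √(35/2) = 0.89 × 4.183 = 3.723.
z_β = 3.723 − 2.054 = 1.669.
Power = Φ(1.669) = 0.952.

power ≈ 0.95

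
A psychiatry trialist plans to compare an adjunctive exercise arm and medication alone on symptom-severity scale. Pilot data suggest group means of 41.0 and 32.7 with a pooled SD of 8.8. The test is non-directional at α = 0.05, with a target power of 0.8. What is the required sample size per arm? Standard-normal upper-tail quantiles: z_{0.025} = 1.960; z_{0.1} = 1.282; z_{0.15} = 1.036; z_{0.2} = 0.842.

Cohen's d = |M₁ − M₂| / SD_pooled = |41.0 − 32.7| / 8.8 = 8.3 / 8.8 = 0.943.
For two independent groups with equal n: n = 2·((z_{α/2} + z_β) / d)².
z_{α/2} + z_β = 1.960 + 0.842 = 2.802.
n = 2 × (2.802 / 0.943)² = 2 × 2.971² = 2 × 8.83 = 17.7.
Round up to the next whole participant.

n = 18 per group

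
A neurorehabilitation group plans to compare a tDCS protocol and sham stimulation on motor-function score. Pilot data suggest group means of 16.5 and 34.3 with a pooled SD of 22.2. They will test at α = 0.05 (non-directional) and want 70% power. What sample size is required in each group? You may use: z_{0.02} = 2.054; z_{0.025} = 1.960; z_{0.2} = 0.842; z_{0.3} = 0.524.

Cohen's d = |M₁ − M₂| / SD_pooled = |16.5 − 34.3| / 22.2 = 17.8 / 22.2 = 0.802.
For two independent groups with equal n: n = 2·((z_{α/2} + z_β) / d)².
z_{α/2} + z_β = 1.960 + 0.524 = 2.484.
n = 2 × (2.484 / 0.802)² = 2 × 3.097² = 2 × 9.59 = 19.2.
Round up to the next whole participant.

n = 20 per group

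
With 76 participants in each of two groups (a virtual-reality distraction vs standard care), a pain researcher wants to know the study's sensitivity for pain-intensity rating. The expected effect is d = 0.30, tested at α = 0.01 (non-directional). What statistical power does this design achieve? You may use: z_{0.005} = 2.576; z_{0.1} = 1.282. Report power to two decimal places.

For two equal groups, power = Φ(d·√(n/2) − z_{α/2}).
d·√(n/2) = 0.30 × √(76/2) = 0.30 × 6.164 = 1.849.
z_β = 1.849 − 2.576 = -0.727.
Power = Φ(-0.727) = 0.234.

power ≈ 0.23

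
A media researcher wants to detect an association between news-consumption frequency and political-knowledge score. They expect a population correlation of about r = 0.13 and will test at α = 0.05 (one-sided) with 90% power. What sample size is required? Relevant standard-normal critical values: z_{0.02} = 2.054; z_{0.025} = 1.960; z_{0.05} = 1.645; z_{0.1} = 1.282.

n = 505

Fisher's z: C = ½·ln((1+r)/(1−r)) = ½·ln(1.2989) = 0.1307.
n = ((z_{α} + z_β)/C)² + 3.
(1.645 + 1.282) / 0.1307 = 2.927 / 0.1307 = 22.395.
n = 22.395² + 3 = 501.53 + 3 = 504.5.
Round up.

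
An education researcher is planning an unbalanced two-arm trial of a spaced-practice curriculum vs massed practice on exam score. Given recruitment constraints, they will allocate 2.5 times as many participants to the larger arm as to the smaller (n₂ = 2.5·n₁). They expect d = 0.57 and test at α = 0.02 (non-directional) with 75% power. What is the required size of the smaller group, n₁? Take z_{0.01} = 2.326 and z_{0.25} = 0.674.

With allocation ratio k = n₂/n₁ = 2.5, Var(x̄₁−x̄₂) = σ²(1/n₁ + 1/(k·n₁)) = σ²·(k+1)/(k·n₁).
So n₁ = (1 + 1/k)·((z_{α/2} + z_β)/d)² = 1.400 × (3.000/0.57)².
n₁ = 1.400 × 27.70 = 38.8.
Round up: n₁ = 39, giving n₂ = ⌈2.5 × 39⌉ = ⌈97.5⌉ = 98.

n₁ = 39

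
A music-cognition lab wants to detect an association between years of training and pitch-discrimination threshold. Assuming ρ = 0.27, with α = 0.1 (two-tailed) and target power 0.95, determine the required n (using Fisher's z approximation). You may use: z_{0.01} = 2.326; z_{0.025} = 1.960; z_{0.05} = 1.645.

n = 145

Fisher's z: C = ½·ln((1+r)/(1−r)) = ½·ln(1.7397) = 0.2769.
n = ((z_{α/2} + z_β)/C)² + 3.
(1.645 + 1.645) / 0.2769 = 3.290 / 0.2769 = 11.882.
n = 11.882² + 3 = 141.17 + 3 = 144.2.
Round up.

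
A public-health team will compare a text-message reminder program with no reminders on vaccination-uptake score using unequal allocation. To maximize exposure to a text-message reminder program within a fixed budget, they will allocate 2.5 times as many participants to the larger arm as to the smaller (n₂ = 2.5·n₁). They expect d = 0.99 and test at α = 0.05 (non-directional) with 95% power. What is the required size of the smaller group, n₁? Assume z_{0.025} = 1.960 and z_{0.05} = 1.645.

With allocation ratio k = n₂/n₁ = 2.5, Var(x̄₁−x̄₂) = σ²(1/n₁ + 1/(k·n₁)) = σ²·(k+1)/(k·n₁).
So n₁ = (1 + 1/k)·((z_{α/2} + z_β)/d)² = 1.400 × (3.605/0.99)².
n₁ = 1.400 × 13.26 = 18.6.
Round up: n₁ = 19, giving n₂ = ⌈2.5 × 19⌉ = ⌈47.5⌉ = 48.

n₁ = 19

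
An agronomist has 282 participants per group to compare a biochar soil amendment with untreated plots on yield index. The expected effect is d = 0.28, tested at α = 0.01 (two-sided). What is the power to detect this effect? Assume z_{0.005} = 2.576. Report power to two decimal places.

power ≈ 0.77

For two equal groups, power = Φ(d·√(n/2) − z_{α/2}).
d·√(n/2) = 0.28 × √(282/2) = 0.28 × 11.874 = 3.325.
z_β = 3.325 − 2.576 = 0.749.
Power = Φ(0.749) = 0.773.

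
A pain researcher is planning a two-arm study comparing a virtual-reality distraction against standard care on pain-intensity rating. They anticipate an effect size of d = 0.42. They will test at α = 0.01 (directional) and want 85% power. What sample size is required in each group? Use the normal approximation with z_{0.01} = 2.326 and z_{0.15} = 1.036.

For two independent groups with equal n: n = 2·((z_{α} + z_β) / d)².
z_{α} + z_β = 2.326 + 1.036 = 3.362.
n = 2 × (3.362 / 0.42)² = 2 × 8.005² = 2 × 64.08 = 128.2.
Round up to the next whole participant.

n = 129 per group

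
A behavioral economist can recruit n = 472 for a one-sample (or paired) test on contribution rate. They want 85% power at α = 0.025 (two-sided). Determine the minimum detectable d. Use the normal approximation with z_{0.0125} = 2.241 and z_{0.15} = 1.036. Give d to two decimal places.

For a single sample (or paired design) of n = 472: d_min = (z_{α/2} + z_β)/√n.
z-sum = 2.241 + 1.036 = 3.277.
d_min = 3.277 / √472 = 3.277 / 21.726 = 0.151.

d_min ≈ 0.15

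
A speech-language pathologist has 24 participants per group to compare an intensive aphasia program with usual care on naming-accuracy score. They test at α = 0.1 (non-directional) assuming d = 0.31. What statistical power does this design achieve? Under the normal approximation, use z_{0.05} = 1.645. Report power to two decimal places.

For two equal groups, power = Φ(d·√(n/2) − z_{α/2}).
d·√(n/2) = 0.31 × √(24/2) = 0.31 × 3.464 = 1.074.
z_β = 1.074 − 1.645 = -0.571.
Power = Φ(-0.571) = 0.284.

power ≈ 0.28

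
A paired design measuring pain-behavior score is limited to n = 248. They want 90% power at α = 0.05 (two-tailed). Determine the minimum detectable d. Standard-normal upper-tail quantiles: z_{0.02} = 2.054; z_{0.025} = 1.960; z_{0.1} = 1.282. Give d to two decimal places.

For a single sample (or paired design) of n = 248: d_min = (z_{α/2} + z_β)/√n.
z-sum = 1.960 + 1.282 = 3.242.
d_min = 3.242 / √248 = 3.242 / 15.748 = 0.206.

d_min ≈ 0.21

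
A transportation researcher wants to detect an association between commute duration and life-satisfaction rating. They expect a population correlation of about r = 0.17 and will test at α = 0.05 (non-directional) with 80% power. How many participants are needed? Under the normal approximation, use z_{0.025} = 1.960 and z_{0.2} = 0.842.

n = 270

Fisher's z: C = ½·ln((1+r)/(1−r)) = ½·ln(1.4096) = 0.1717.
n = ((z_{α/2} + z_β)/C)² + 3.
(1.960 + 0.842) / 0.1717 = 2.802 / 0.1717 = 16.319.
n = 16.319² + 3 = 266.32 + 3 = 269.3.
Round up.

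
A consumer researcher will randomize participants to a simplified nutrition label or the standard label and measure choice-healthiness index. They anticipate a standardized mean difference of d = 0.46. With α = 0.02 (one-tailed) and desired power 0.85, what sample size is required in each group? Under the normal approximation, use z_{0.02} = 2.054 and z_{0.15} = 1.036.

n = 91 per group

For two independent groups with equal n: n = 2·((z_{α} + z_β) / d)².
z_{α} + z_β = 2.054 + 1.036 = 3.090.
n = 2 × (3.090 / 0.46)² = 2 × 6.717² = 2 × 45.12 = 90.2.
Round up to the next whole participant.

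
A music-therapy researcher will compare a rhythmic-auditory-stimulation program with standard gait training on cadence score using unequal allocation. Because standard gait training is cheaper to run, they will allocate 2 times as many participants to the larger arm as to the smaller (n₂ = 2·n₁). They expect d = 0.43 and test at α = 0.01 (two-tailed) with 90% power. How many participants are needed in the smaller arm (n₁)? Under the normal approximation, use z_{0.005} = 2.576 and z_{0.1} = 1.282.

n₁ = 121

With allocation ratio k = n₂/n₁ = 2, Var(x̄₁−x̄₂) = σ²(1/n₁ + 1/(k·n₁)) = σ²·(k+1)/(k·n₁).
So n₁ = (1 + 1/k)·((z_{α/2} + z_β)/d)² = 1.500 × (3.858/0.43)².
n₁ = 1.500 × 80.50 = 120.7.
Round up: n₁ = 121, giving n₂ = 2 × 121 = 242.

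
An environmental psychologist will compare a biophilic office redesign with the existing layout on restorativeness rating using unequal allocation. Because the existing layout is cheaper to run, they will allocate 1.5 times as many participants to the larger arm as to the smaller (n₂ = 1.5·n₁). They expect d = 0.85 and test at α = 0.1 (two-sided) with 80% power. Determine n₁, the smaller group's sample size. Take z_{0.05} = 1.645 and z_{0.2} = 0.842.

n₁ = 15

With allocation ratio k = n₂/n₁ = 1.5, Var(x̄₁−x̄₂) = σ²(1/n₁ + 1/(k·n₁)) = σ²·(k+1)/(k·n₁).
So n₁ = (1 + 1/k)·((z_{α/2} + z_β)/d)² = 1.667 × (2.487/0.85)².
n₁ = 1.667 × 8.56 = 14.3.
Round up: n₁ = 15, giving n₂ = ⌈1.5 × 15⌉ = ⌈22.5⌉ = 23.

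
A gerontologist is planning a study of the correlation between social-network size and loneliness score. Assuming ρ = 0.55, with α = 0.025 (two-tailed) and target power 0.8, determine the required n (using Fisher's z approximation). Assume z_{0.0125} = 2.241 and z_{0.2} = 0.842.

Fisher's z: C = ½·ln((1+r)/(1−r)) = ½·ln(3.4444) = 0.6184.
n = ((z_{α/2} + z_β)/C)² + 3.
(2.241 + 0.842) / 0.6184 = 3.083 / 0.6184 = 4.985.
n = 4.985² + 3 = 24.85 + 3 = 27.9.
Round up.

n = 28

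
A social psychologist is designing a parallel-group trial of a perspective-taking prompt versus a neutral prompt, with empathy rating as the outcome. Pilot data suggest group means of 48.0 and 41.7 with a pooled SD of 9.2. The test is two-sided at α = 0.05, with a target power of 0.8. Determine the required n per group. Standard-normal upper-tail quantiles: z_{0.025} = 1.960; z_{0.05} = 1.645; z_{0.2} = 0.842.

Cohen's d = |M₁ − M₂| / SD_pooled = |48.0 − 41.7| / 9.2 = 6.3 / 9.2 = 0.685.
For two independent groups with equal n: n = 2·((z_{α/2} + z_β) / d)².
z_{α/2} + z_β = 1.960 + 0.842 = 2.802.
n = 2 × (2.802 / 0.685)² = 2 × 4.091² = 2 × 16.73 = 33.5.
Round up to the next whole participant.

n = 34 per group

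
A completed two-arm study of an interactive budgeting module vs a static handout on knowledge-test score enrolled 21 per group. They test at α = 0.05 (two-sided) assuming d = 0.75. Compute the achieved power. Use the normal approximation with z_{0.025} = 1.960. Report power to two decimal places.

For two equal groups, power = Φ(d·√(n/2) − z_{α/2}).
d·√(n/2) = 0.75 × √(21/2) = 0.75 × 3.240 = 2.430.
z_β = 2.430 − 1.960 = 0.470.
Power = Φ(0.470) = 0.681.

power ≈ 0.68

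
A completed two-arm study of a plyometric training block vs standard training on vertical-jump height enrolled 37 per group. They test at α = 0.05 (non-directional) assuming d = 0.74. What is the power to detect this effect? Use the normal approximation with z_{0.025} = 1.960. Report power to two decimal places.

power ≈ 0.89

For two equal groups, power = Φ(d·√(n/2) − z_{α/2}).
d·√(n/2) = 0.74 × √(37/2) = 0.74 × 4.301 = 3.183.
z_β = 3.183 − 1.960 = 1.223.
Power = Φ(1.223) = 0.889.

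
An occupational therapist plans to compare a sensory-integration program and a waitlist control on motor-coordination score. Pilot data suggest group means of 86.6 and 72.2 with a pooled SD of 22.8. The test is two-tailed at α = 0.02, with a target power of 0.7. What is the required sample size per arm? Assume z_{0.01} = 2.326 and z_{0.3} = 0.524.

Cohen's d = |M₁ − M₂| / SD_pooled = |86.6 − 72.2| / 22.8 = 14.4 / 22.8 = 0.632.
For two independent groups with equal n: n = 2·((z_{α/2} + z_β) / d)².
z_{α/2} + z_β = 2.326 + 0.524 = 2.850.
n = 2 × (2.850 / 0.632)² = 2 × 4.509² = 2 × 20.34 = 40.7.
Round up to the next whole participant.

n = 41 per group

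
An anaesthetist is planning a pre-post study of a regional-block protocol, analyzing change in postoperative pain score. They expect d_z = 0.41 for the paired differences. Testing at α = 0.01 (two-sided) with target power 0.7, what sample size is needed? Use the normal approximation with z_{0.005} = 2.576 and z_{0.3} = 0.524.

For a paired (one-sample on differences) test: n = ((z_{α/2} + z_β) / d)².
z_{α/2} + z_β = 2.576 + 0.524 = 3.100.
n = (3.100 / 0.41)² = 7.561² = 57.17.
Round up.

n = 58 pairs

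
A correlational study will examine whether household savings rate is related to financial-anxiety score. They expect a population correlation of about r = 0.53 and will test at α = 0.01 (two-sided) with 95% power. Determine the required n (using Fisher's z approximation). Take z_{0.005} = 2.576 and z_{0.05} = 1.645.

Fisher's z: C = ½·ln((1+r)/(1−r)) = ½·ln(3.2553) = 0.5901.
n = ((z_{α/2} + z_β)/C)² + 3.
(2.576 + 1.645) / 0.5901 = 4.221 / 0.5901 = 7.153.
n = 7.153² + 3 = 51.17 + 3 = 54.2.
Round up.

n = 55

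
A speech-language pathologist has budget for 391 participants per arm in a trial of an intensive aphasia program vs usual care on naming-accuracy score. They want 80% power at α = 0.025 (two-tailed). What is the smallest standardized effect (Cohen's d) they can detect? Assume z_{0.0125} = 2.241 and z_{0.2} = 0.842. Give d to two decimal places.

For two independent groups of n = 391 each: d_min = (z_{α/2} + z_β)·√(2/n).
z-sum = 2.241 + 0.842 = 3.083.
d_min = 3.083 × √(2/391) = 3.083 × 0.0715 = 0.220.

d_min ≈ 0.22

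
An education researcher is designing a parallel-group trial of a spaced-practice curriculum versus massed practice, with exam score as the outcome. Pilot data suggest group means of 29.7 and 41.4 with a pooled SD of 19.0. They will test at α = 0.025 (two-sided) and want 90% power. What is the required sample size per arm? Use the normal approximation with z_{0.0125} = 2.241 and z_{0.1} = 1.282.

Cohen's d = |M₁ − M₂| / SD_pooled = |29.7 − 41.4| / 19.0 = 11.7 / 19.0 = 0.616.
For two independent groups with equal n: n = 2·((z_{α/2} + z_β) / d)².
z_{α/2} + z_β = 2.241 + 1.282 = 3.523.
n = 2 × (3.523 / 0.616)² = 2 × 5.719² = 2 × 32.71 = 65.4.
Round up to the next whole participant.

n = 66 per group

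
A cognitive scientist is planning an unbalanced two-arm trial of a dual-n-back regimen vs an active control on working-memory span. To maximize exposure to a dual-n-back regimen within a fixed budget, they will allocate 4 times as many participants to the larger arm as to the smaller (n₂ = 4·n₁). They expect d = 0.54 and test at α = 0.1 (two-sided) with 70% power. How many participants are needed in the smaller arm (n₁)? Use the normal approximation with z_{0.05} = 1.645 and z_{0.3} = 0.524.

n₁ = 21

With allocation ratio k = n₂/n₁ = 4, Var(x̄₁−x̄₂) = σ²(1/n₁ + 1/(k·n₁)) = σ²·(k+1)/(k·n₁).
So n₁ = (1 + 1/k)·((z_{α/2} + z_β)/d)² = 1.250 × (2.169/0.54)².
n₁ = 1.250 × 16.13 = 20.2.
Round up: n₁ = 21, giving n₂ = 4 × 21 = 84.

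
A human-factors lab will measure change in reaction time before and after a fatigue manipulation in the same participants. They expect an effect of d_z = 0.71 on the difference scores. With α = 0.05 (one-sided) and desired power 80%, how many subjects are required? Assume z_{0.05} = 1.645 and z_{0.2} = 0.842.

n = 13 pairs

For a paired (one-sample on differences) test: n = ((z_{α} + z_β) / d)².
z_{α} + z_β = 1.645 + 0.842 = 2.487.
n = (2.487 / 0.71)² = 3.503² = 12.27.
Round up.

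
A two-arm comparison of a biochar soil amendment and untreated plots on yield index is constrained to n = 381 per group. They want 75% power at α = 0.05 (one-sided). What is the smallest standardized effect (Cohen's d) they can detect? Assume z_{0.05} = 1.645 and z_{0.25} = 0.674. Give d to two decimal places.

For two independent groups of n = 381 each: d_min = (z_{α} + z_β)·√(2/n).
z-sum = 1.645 + 0.674 = 2.319.
d_min = 2.319 × √(2/381) = 2.319 × 0.0725 = 0.168.

d_min ≈ 0.17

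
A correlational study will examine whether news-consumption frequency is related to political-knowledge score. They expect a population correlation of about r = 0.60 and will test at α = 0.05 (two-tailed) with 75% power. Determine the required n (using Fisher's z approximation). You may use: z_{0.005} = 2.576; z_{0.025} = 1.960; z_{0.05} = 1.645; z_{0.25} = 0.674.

Fisher's z: C = ½·ln((1+r)/(1−r)) = ½·ln(4.0000) = 0.6931.
n = ((z_{α/2} + z_β)/C)² + 3.
(1.960 + 0.674) / 0.6931 = 2.634 / 0.6931 = 3.800.
n = 3.800² + 3 = 14.44 + 3 = 17.4.
Round up.

n = 18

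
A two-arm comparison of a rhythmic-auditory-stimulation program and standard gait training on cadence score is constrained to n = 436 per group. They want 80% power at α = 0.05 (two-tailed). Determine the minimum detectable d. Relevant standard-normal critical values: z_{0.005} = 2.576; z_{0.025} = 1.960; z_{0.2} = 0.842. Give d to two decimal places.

d_min ≈ 0.19

For two independent groups of n = 436 each: d_min = (z_{α/2} + z_β)·√(2/n).
z-sum = 1.960 + 0.842 = 2.802.
d_min = 2.802 × √(2/436) = 2.802 × 0.0677 = 0.190.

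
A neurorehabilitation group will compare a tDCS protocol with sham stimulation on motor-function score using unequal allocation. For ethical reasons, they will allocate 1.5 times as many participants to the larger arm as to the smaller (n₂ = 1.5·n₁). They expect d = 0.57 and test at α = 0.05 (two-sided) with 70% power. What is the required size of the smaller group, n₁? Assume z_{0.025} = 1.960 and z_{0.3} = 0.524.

With allocation ratio k = n₂/n₁ = 1.5, Var(x̄₁−x̄₂) = σ²(1/n₁ + 1/(k·n₁)) = σ²·(k+1)/(k·n₁).
So n₁ = (1 + 1/k)·((z_{α/2} + z_β)/d)² = 1.667 × (2.484/0.57)².
n₁ = 1.667 × 18.99 = 31.7.
Round up: n₁ = 32, giving n₂ = 1.5 × 32 = 48.

n₁ = 32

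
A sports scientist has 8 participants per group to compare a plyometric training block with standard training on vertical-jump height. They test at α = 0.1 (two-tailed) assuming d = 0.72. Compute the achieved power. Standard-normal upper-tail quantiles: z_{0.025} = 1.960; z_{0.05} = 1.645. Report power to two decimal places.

For two equal groups, power = Φ(d·√(n/2) − z_{α/2}).
d·√(n/2) = 0.72 × √(8/2) = 0.72 × 2.000 = 1.440.
z_β = 1.440 − 1.645 = -0.205.
Power = Φ(-0.205) = 0.419.

power ≈ 0.42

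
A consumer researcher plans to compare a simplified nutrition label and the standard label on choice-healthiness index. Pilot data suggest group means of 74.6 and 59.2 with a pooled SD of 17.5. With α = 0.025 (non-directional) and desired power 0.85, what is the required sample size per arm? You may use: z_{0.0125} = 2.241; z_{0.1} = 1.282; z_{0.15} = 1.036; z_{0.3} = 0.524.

Cohen's d = |M₁ − M₂| / SD_pooled = |74.6 − 59.2| / 17.5 = 15.4 / 17.5 = 0.880.
For two independent groups with equal n: n = 2·((z_{α/2} + z_β) / d)².
z_{α/2} + z_β = 2.241 + 1.036 = 3.277.
n = 2 × (3.277 / 0.880)² = 2 × 3.724² = 2 × 13.87 = 27.7.
Round up to the next whole participant.

n = 28 per group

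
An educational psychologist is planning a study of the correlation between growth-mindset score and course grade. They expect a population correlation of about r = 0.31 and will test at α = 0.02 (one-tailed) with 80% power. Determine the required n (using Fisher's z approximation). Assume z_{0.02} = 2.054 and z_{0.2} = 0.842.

n = 85

Fisher's z: C = ½·ln((1+r)/(1−r)) = ½·ln(1.8986) = 0.3205.
n = ((z_{α} + z_β)/C)² + 3.
(2.054 + 0.842) / 0.3205 = 2.896 / 0.3205 = 9.036.
n = 9.036² + 3 = 81.65 + 3 = 84.6.
Round up.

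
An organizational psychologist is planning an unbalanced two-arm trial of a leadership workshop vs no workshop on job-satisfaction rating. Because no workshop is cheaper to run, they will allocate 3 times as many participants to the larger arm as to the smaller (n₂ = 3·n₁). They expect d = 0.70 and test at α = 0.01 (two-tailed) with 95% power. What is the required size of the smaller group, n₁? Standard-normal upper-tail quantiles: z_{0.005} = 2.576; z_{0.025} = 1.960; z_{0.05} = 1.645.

With allocation ratio k = n₂/n₁ = 3, Var(x̄₁−x̄₂) = σ²(1/n₁ + 1/(k·n₁)) = σ²·(k+1)/(k·n₁).
So n₁ = (1 + 1/k)·((z_{α/2} + z_β)/d)² = 1.333 × (4.221/0.70)².
n₁ = 1.333 × 36.36 = 48.5.
Round up: n₁ = 49, giving n₂ = 3 × 49 = 147.

n₁ = 49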